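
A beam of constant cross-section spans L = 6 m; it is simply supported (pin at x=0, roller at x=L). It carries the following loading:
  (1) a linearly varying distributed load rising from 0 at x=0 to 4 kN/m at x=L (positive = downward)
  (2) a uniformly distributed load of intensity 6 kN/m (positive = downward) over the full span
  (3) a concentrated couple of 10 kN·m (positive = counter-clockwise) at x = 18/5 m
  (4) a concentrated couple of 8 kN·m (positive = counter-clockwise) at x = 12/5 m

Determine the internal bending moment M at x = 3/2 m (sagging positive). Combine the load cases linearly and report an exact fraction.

M(3/2) = 243/8 kN·m

Load 1 — triangular load w₀=4 kN/m (0→w₀ over full span):
  M_1 = w₀Lx/6 - w₀x³/(6L) = 4·6·(3/2)/6 - 4·(3/2)³/(6·6) = 45/8 kN·m
Load 2 — uniform load w=6 kN/m over full span:
  M_2 = wx(L-x)/2 = 6·(3/2)·(6-(3/2))/2 = 81/4 kN·m
Load 3 — applied couple M₀=10 kN·m at a=18/5 m (b=L-a=12/5):
  M_3 = M₀x/L  [x≤a] = 10·(3/2)/6 = 5/2 kN·m
Load 4 — applied couple M₀=8 kN·m at a=12/5 m (b=L-a=18/5):
  M_4 = M₀x/L  [x≤a] = 8·(3/2)/6 = 2 kN·m
Superposition: M = Σ M_i = 243/8 kN·m ≈ 30.375000 kN·m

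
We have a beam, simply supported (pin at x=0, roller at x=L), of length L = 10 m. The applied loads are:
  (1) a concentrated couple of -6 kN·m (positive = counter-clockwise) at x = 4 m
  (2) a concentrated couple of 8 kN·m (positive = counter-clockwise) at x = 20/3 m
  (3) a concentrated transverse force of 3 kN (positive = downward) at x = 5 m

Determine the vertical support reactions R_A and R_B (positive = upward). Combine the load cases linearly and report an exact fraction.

R_A = 17/10 kN, R_B = 13/10 kN

Load 1 — applied couple M₀=-6 kN·m at a=4 m (b=L-a=6):
  R_A = M₀/L = (-6)/10 = -3/5 kN
  R_B = -M₀/L = -(-6)/10 = 3/5 kN
Load 2 — applied couple M₀=8 kN·m at a=20/3 m (b=L-a=10/3):
  R_A = M₀/L = 8/10 = 4/5 kN
  R_B = -M₀/L = -8/10 = -4/5 kN
Load 3 — point force P=3 kN at a=5 m (b=L-a=5):
  R_A = Pb/L = 3·5/10 = 3/2 kN
  R_B = Pa/L = 3·5/10 = 3/2 kN
Superposition: R_A = 17/10 kN, R_B = 13/10 kN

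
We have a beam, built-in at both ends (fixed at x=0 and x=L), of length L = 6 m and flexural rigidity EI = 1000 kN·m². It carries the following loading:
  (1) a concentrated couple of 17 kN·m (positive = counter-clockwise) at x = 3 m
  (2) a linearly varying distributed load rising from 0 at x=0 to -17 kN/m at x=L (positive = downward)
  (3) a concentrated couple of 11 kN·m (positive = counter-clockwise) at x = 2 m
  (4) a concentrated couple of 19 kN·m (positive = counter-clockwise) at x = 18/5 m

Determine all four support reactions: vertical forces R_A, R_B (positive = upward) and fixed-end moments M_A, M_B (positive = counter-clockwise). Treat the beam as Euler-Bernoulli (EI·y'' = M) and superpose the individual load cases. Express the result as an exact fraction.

Load 1 — applied couple M₀=17 kN·m at a=3 m (b=L-a=3):
  R_A = 6M₀ab/L³ = 6·17·3·3/6³ = 17/4 kN
  M_A = M₀b(2a-b)/L² = 17·3·(2·3-3)/6² = 17/4 kN·m
  R_B = -6M₀ab/L³ = -6·17·3·3/6³ = -17/4 kN
  M_B = M₀a(2b-a)/L² = 17·3·(2·3-3)/6² = 17/4 kN·m
Load 2 — triangular load w₀=-17 kN/m (0→w₀ over full span):
  R_A = 3w₀L/20 = 3·(-17)·6/20 = -153/10 kN
  M_A = w₀L²/30 = (-17)·6²/30 = -102/5 kN·m
  R_B = 7w₀L/20 = 7·(-17)·6/20 = -357/10 kN
  M_B = -w₀L²/20 = -(-17)·6²/20 = 153/5 kN·m
Load 3 — applied couple M₀=11 kN·m at a=2 m (b=L-a=4):
  R_A = 6M₀ab/L³ = 6·11·2·4/6³ = 22/9 kN
  M_A = M₀b(2a-b)/L² = 11·4·(2·2-4)/6² = 0 kN·m
  R_B = -6M₀ab/L³ = -6·11·2·4/6³ = -22/9 kN
  M_B = M₀a(2b-a)/L² = 11·2·(2·4-2)/6² = 11/3 kN·m
Load 4 — applied couple M₀=19 kN·m at a=18/5 m (b=L-a=12/5):
  R_A = 6M₀ab/L³ = 6·19·(18/5)·(12/5)/6³ = 114/25 kN
  M_A = M₀b(2a-b)/L² = 19·(12/5)·(2·(18/5)-(12/5))/6² = 152/25 kN·m
  R_B = -6M₀ab/L³ = -6·19·(18/5)·(12/5)/6³ = -114/25 kN
  M_B = M₀a(2b-a)/L² = 19·(18/5)·(2·(12/5)-(18/5))/6² = 57/25 kN·m
Superposition: R_A = -3641/900 kN, M_A = -1007/100 kN·m, R_B = -42259/900 kN, M_B = 12239/300 kN·m

R_A = -3641/900 kN, M_A = -1007/100 kN·m, R_B = -42259/900 kN, M_B = 12239/300 kN·m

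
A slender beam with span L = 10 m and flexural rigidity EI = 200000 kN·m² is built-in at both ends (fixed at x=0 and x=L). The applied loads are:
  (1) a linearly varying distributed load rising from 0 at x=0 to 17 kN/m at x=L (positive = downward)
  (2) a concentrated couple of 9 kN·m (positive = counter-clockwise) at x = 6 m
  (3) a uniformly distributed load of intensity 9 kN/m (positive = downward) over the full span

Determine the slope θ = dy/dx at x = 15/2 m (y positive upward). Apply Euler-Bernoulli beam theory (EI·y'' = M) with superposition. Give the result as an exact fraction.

Load 1 — triangular load w₀=17 kN/m (0→w₀ over full span):
  θ_1 = -w₀(2x(L-x)(L-2x)(x+2L)+x²(L-x)²)/(120LEI) = -17·(2·(15/2)·(10-(15/2))·(10-2·(15/2))·((15/2)+2·10)+(15/2)²·(10-(15/2))²)/(120·10·200000) = 697/2048000 rad
Load 2 — applied couple M₀=9 kN·m at a=6 m (b=L-a=4):
  θ_2 = (R_Ax²/2 - M_Ax - M₀(x-a))/EI  [x>a] with R_A=162/125, M_A=72/25 = ((162/125)·(15/2)²/2 - (72/25)·(15/2) - 9·((15/2)-6))/200000 = 27/4000000 rad
Load 3 — uniform load w=9 kN/m over full span:
  θ_3 = -wx(L-x)(L-2x)/(12EI) = -9·(15/2)·(10-(15/2))·(10-2·(15/2))/(12·200000) = 9/25600 rad
Superposition: θ = Σ θ_i = 178853/256000000 rad ≈ 0.000699 rad

θ(15/2) = 178853/256000000 rad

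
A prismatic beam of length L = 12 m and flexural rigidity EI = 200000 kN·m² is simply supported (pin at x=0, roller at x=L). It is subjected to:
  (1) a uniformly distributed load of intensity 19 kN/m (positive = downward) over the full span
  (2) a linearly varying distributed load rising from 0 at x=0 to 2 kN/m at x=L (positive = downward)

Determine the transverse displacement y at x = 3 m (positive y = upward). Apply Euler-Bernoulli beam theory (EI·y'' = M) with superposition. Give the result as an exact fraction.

y(3) = -2457/128000 m

Load 1 — uniform load w=19 kN/m over full span:
  y_1 = -wx(L³-2Lx²+x³)/(24EI) = -19·3·(12³-2·12·3²+3³)/(24·200000) = -29241/1600000 m
Load 2 — triangular load w₀=2 kN/m (0→w₀ over full span):
  y_2 = -w₀x(7L⁴-10L²x²+3x⁴)/(360LEI) = -2·3·(7·12⁴-10·12²·3²+3·3⁴)/(360·12·200000) = -2943/3200000 m
Superposition: y = Σ y_i = -2457/128000 m ≈ -0.019195 m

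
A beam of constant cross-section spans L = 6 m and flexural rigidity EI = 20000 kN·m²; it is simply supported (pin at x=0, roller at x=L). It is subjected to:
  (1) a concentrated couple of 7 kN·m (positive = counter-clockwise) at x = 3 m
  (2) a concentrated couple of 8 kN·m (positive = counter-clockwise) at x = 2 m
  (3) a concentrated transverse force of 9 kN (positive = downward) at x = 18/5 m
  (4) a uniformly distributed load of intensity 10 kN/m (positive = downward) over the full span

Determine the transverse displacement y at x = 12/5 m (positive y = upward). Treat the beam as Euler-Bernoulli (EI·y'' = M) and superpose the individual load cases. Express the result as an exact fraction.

y(12/5) = -117897/12500000 m

Load 1 — applied couple M₀=7 kN·m at a=3 m (b=L-a=3):
  y_1 = (M₀x³/(6L)+C₁x)/EI  [x≤a] with C₁=M₀(3b²-L²)/(6L)=-7/4 = (7·(12/5)³/(6·6)+(-7/4)·(12/5))/20000 = -189/2500000 m
Load 2 — applied couple M₀=8 kN·m at a=2 m (b=L-a=4):
  y_2 = (M₀x³/(6L)-M₀(x-a)²/2+C₁x)/EI  [x>a] with C₁=M₀(3b²-L²)/(6L)=8/3 = (8·(12/5)³/(6·6)-8·((12/5)-2)²/2+(8/3)·(12/5))/20000 = 69/156250 m
Load 3 — point force P=9 kN at a=18/5 m (b=L-a=12/5):
  y_3 = -Pbx(L²-b²-x²)/(6LEI)  [x≤a] = -9·(12/5)·(12/5)·(6²-(12/5)²-(12/5)²)/(6·6·20000) = -1377/781250 m
Load 4 — uniform load w=10 kN/m over full span:
  y_4 = -wx(L³-2Lx²+x³)/(24EI) = -10·(12/5)·(6³-2·6·(12/5)²+(12/5)³)/(24·20000) = -2511/312500 m
Superposition: y = Σ y_i = -117897/12500000 m ≈ -0.009432 m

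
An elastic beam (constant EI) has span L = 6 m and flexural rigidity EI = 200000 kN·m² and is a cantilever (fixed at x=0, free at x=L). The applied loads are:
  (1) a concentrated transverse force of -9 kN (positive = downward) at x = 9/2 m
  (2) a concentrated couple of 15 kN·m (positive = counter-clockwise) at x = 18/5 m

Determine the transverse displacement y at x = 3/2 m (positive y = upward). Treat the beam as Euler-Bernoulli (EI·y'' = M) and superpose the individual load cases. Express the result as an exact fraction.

Load 1 — point force P=-9 kN at a=9/2 m (b=L-a=3/2):
  y_1 = -Px²(3a-x)/(6EI)  [x≤a] = -(-9)·(3/2)²·(3·(9/2)-(3/2))/(6·200000) = 81/400000 m
Load 2 — applied couple M₀=15 kN·m at a=18/5 m (b=L-a=12/5):
  y_2 = M₀x²/(2EI)  [x≤a] = 15·(3/2)²/(2·200000) = 27/320000 m
Superposition: y = Σ y_i = 459/1600000 m ≈ 0.000287 m

y(3/2) = 459/1600000 m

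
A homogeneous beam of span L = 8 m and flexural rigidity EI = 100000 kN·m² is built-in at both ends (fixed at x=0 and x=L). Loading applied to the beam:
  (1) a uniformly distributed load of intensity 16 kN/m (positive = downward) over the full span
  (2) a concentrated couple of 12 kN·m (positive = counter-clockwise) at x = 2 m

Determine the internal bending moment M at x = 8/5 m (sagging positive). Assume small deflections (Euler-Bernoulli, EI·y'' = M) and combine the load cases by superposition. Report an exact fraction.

M(8/5) = 461/300 kN·m

Load 1 — uniform load w=16 kN/m over full span:
  M_1 = wLx/2 - wL²/12 - wx²/2 = 16·8·(8/5)/2 - 16·8²/12 - 16·(8/5)²/2 = -256/75 kN·m
Load 2 — applied couple M₀=12 kN·m at a=2 m (b=L-a=6):
  M_2 = R_Ax - M_A  [x≤a] with R_A=27/16, M_A=-9/4 = (27/16)·(8/5) - (-9/4) = 99/20 kN·m
Superposition: M = Σ M_i = 461/300 kN·m ≈ 1.536667 kN·m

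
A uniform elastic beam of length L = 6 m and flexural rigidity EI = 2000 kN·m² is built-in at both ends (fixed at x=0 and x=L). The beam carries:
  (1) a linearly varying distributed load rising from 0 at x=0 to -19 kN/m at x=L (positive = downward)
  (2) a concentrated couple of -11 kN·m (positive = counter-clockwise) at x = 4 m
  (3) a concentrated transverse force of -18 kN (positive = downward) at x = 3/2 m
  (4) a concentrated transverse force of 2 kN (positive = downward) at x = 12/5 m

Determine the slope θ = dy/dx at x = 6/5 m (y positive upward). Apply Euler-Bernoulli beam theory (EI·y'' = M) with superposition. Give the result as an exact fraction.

Load 1 — triangular load w₀=-19 kN/m (0→w₀ over full span):
  θ_1 = -w₀(2x(L-x)(L-2x)(x+2L)+x²(L-x)²)/(120LEI) = -(-19)·(2·(6/5)·(6-(6/5))·(6-2·(6/5))·((6/5)+2·6)+(6/5)²·(6-(6/5))²)/(120·6·2000) = 1197/156250 rad
Load 2 — applied couple M₀=-11 kN·m at a=4 m (b=L-a=2):
  θ_2 = (R_Ax²/2 - M_Ax)/EI  [x≤a] with R_A=-22/9, M_A=-11/3 = ((-22/9)·(6/5)²/2 - (-11/3)·(6/5))/2000 = 33/25000 rad
Load 3 — point force P=-18 kN at a=3/2 m (b=L-a=9/2):
  θ_3 = -Pb²x(2aL-(3a+b)x)/(2L³EI)  [x≤a] = -(-18)·(9/2)²·(6/5)·(2·(3/2)·6-(3·(3/2)+(9/2))·(6/5))/(2·6³·2000) = 729/200000 rad
Load 4 — point force P=2 kN at a=12/5 m (b=L-a=18/5):
  θ_4 = -Pb²x(2aL-(3a+b)x)/(2L³EI)  [x≤a] = -2·(18/5)²·(6/5)·(2·(12/5)·6-(3·(12/5)+(18/5))·(6/5))/(2·6³·2000) = -891/1562500 rad
Superposition: θ = Σ θ_i = 301389/25000000 rad ≈ 0.012056 rad

θ(6/5) = 301389/25000000 rad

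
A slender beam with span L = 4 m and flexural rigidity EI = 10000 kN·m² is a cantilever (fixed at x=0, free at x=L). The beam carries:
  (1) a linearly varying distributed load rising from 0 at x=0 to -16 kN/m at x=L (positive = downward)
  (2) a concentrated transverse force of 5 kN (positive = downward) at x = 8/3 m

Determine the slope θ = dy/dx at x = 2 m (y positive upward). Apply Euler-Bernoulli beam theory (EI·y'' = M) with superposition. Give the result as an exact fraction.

θ(2) = 139/15000 rad

Load 1 — triangular load w₀=-16 kN/m (0→w₀ over full span):
  θ_1 = (w₀Lx²/4-w₀L²x/3-w₀x⁴/(24L))/EI = ((-16)·4·2²/4-(-16)·4²·2/3-(-16)·2⁴/(24·4))/10000 = 41/3750 rad
Load 2 — point force P=5 kN at a=8/3 m (b=L-a=4/3):
  θ_2 = -Px(2a-x)/(2EI)  [x≤a] = -5·2·(2·(8/3)-2)/(2·10000) = -1/600 rad
Superposition: θ = Σ θ_i = 139/15000 rad ≈ 0.009267 rad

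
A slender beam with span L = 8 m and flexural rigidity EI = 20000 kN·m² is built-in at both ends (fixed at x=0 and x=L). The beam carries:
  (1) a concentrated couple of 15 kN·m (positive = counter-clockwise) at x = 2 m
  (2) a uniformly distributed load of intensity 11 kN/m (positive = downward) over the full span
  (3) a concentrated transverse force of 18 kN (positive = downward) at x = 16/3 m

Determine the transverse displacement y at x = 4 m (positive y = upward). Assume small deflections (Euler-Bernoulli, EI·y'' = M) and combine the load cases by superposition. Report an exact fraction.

Load 1 — applied couple M₀=15 kN·m at a=2 m (b=L-a=6):
  y_1 = (R_Ax³/6 - M_Ax²/2 - M₀(x-a)²/2)/EI  [x>a] with R_A=135/64, M_A=-45/16 = ((135/64)·4³/6 - (-45/16)·4²/2 - 15·(4-2)²/2)/20000 = 3/4000 m
Load 2 — uniform load w=11 kN/m over full span:
  y_2 = -wx²(L-x)²/(24EI) = -11·4²·(8-4)²/(24·20000) = -11/1875 m
Load 3 — point force P=18 kN at a=16/3 m (b=L-a=8/3):
  y_3 = -Pb²x²(3aL-(3a+b)x)/(6L³EI)  [x≤a] = -18·(8/3)²·4²·(3·(16/3)·8-(3·(16/3)+(8/3))·4)/(6·8³·20000) = -2/1125 m
Superposition: y = Σ y_i = -1241/180000 m ≈ -0.006894 m

y(4) = -1241/180000 m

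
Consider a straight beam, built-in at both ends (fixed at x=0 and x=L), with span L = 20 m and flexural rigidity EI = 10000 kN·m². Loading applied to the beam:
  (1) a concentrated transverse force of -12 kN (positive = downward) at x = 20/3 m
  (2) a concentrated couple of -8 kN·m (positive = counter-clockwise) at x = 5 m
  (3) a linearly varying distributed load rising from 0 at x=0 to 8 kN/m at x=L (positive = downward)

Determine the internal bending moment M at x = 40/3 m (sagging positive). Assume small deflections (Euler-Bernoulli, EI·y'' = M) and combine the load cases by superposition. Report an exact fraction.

Load 1 — point force P=-12 kN at a=20/3 m (b=L-a=40/3):
  M_1 = Pa²(a+3b)(L-x)/L³ - Pa²b/L²  [x>a] = (-12)·(20/3)²·((20/3)+3·(40/3))·(20-(40/3))/20³ - (-12)·(20/3)²·(40/3)/20² = -80/27 kN·m
Load 2 — applied couple M₀=-8 kN·m at a=5 m (b=L-a=15):
  M_2 = R_Ax - M_A - M₀  [x>a] with R_A=-9/20, M_A=3/2 = (-9/20)·(40/3) - (3/2) - (-8) = 1/2 kN·m
Load 3 — triangular load w₀=8 kN/m (0→w₀ over full span):
  M_3 = 3w₀Lx/20 - w₀L²/30 - w₀x³/(6L) = 3·8·20·(40/3)/20 - 8·20²/30 - 8·(40/3)³/(6·20) = 4480/81 kN·m
Superposition: M = Σ M_i = 8561/162 kN·m ≈ 52.845679 kN·m

M(40/3) = 8561/162 kN·m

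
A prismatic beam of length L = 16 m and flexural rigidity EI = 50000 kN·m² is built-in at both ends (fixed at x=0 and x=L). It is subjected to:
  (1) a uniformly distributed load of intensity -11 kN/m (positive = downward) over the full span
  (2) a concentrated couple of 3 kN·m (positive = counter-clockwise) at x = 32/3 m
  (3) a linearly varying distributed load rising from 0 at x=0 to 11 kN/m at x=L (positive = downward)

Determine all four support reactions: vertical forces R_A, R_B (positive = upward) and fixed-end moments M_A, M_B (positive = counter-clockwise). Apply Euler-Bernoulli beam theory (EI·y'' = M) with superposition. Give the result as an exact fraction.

Load 1 — uniform load w=-11 kN/m over full span:
  R_A = wL/2 = (-11)·16/2 = -88 kN
  M_A = wL²/12 = (-11)·16²/12 = -704/3 kN·m
  R_B = wL/2 = (-11)·16/2 = -88 kN
  M_B = -wL²/12 = -(-11)·16²/12 = 704/3 kN·m
Load 2 — applied couple M₀=3 kN·m at a=32/3 m (b=L-a=16/3):
  R_A = 6M₀ab/L³ = 6·3·(32/3)·(16/3)/16³ = 1/4 kN
  M_A = M₀b(2a-b)/L² = 3·(16/3)·(2·(32/3)-(16/3))/16² = 1 kN·m
  R_B = -6M₀ab/L³ = -6·3·(32/3)·(16/3)/16³ = -1/4 kN
  M_B = M₀a(2b-a)/L² = 3·(32/3)·(2·(16/3)-(32/3))/16² = 0 kN·m
Load 3 — triangular load w₀=11 kN/m (0→w₀ over full span):
  R_A = 3w₀L/20 = 3·11·16/20 = 132/5 kN
  M_A = w₀L²/30 = 11·16²/30 = 1408/15 kN·m
  R_B = 7w₀L/20 = 7·11·16/20 = 308/5 kN
  M_B = -w₀L²/20 = -11·16²/20 = -704/5 kN·m
Superposition: R_A = -1227/20 kN, M_A = -699/5 kN·m, R_B = -533/20 kN, M_B = 1408/15 kN·m

R_A = -1227/20 kN, M_A = -699/5 kN·m, R_B = -533/20 kN, M_B = 1408/15 kN·m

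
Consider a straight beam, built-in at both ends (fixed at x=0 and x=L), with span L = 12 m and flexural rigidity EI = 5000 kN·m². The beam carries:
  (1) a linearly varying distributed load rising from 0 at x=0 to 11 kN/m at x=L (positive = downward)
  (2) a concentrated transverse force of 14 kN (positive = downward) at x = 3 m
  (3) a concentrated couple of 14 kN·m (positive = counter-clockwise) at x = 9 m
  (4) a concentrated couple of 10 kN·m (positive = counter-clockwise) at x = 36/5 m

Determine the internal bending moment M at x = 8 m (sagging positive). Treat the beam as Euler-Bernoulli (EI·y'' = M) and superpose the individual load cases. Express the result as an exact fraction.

Load 1 — triangular load w₀=11 kN/m (0→w₀ over full span):
  M_1 = 3w₀Lx/20 - w₀L²/30 - w₀x³/(6L) = 3·11·12·8/20 - 11·12²/30 - 11·8³/(6·12) = 1232/45 kN·m
Load 2 — point force P=14 kN at a=3 m (b=L-a=9):
  M_2 = Pa²(a+3b)(L-x)/L³ - Pa²b/L²  [x>a] = 14·3²·(3+3·9)·(12-8)/12³ - 14·3²·9/12² = 7/8 kN·m
Load 3 — applied couple M₀=14 kN·m at a=9 m (b=L-a=3):
  M_3 = R_Ax - M_A  [x≤a] with R_A=21/16, M_A=35/8 = (21/16)·8 - (35/8) = 49/8 kN·m
Load 4 — applied couple M₀=10 kN·m at a=36/5 m (b=L-a=24/5):
  M_4 = R_Ax - M_A - M₀  [x>a] with R_A=6/5, M_A=16/5 = (6/5)·8 - (16/5) - 10 = -18/5 kN·m
Superposition: M = Σ M_i = 277/9 kN·m ≈ 30.777778 kN·m

M(8) = 277/9 kN·m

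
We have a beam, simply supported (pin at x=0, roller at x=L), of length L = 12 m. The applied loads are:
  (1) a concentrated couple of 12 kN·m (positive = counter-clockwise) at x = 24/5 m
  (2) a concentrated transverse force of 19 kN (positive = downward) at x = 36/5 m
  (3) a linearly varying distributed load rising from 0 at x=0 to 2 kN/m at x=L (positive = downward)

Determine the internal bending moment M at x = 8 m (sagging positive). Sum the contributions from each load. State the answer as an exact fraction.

Load 1 — applied couple M₀=12 kN·m at a=24/5 m (b=L-a=36/5):
  M_1 = M₀x/L - M₀  [x>a] = 12·8/12 - 12 = -4 kN·m
Load 2 — point force P=19 kN at a=36/5 m (b=L-a=24/5):
  M_2 = Pa(L-x)/L  [x>a] = 19·(36/5)·(12-8)/12 = 228/5 kN·m
Load 3 — triangular load w₀=2 kN/m (0→w₀ over full span):
  M_3 = w₀Lx/6 - w₀x³/(6L) = 2·12·8/6 - 2·8³/(6·12) = 160/9 kN·m
Superposition: M = Σ M_i = 2672/45 kN·m ≈ 59.377778 kN·m

M(8) = 2672/45 kN·m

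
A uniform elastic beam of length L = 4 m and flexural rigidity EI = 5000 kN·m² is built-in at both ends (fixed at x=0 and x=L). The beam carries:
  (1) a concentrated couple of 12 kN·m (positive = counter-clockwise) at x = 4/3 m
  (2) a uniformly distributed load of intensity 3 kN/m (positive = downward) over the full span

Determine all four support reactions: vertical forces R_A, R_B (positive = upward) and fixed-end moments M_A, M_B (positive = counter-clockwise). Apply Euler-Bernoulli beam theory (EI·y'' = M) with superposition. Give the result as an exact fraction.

Load 1 — applied couple M₀=12 kN·m at a=4/3 m (b=L-a=8/3):
  R_A = 6M₀ab/L³ = 6·12·(4/3)·(8/3)/4³ = 4 kN
  M_A = M₀b(2a-b)/L² = 12·(8/3)·(2·(4/3)-(8/3))/4² = 0 kN·m
  R_B = -6M₀ab/L³ = -6·12·(4/3)·(8/3)/4³ = -4 kN
  M_B = M₀a(2b-a)/L² = 12·(4/3)·(2·(8/3)-(4/3))/4² = 4 kN·m
Load 2 — uniform load w=3 kN/m over full span:
  R_A = wL/2 = 3·4/2 = 6 kN
  M_A = wL²/12 = 3·4²/12 = 4 kN·m
  R_B = wL/2 = 3·4/2 = 6 kN
  M_B = -wL²/12 = -3·4²/12 = -4 kN·m
Superposition: R_A = 10 kN, M_A = 4 kN·m, R_B = 2 kN, M_B = 0 kN·m

R_A = 10 kN, M_A = 4 kN·m, R_B = 2 kN, M_B = 0 kN·m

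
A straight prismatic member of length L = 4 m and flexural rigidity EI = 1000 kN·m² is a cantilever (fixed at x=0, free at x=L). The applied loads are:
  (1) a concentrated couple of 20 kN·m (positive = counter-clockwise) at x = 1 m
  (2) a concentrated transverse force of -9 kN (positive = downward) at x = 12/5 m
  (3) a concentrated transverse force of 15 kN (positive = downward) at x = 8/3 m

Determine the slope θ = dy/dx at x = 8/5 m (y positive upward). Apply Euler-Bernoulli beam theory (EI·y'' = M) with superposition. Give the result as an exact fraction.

Load 1 — applied couple M₀=20 kN·m at a=1 m (b=L-a=3):
  θ_1 = M₀a/EI  [x>a] = 20·1/1000 = 1/50 rad
Load 2 — point force P=-9 kN at a=12/5 m (b=L-a=8/5):
  θ_2 = -Px(2a-x)/(2EI)  [x≤a] = -(-9)·(8/5)·(2·(12/5)-(8/5))/(2·1000) = 72/3125 rad
Load 3 — point force P=15 kN at a=8/3 m (b=L-a=4/3):
  θ_3 = -Px(2a-x)/(2EI)  [x≤a] = -15·(8/5)·(2·(8/3)-(8/5))/(2·1000) = -28/625 rad
Superposition: θ = Σ θ_i = -11/6250 rad ≈ -0.001760 rad

θ(8/5) = -11/6250 rad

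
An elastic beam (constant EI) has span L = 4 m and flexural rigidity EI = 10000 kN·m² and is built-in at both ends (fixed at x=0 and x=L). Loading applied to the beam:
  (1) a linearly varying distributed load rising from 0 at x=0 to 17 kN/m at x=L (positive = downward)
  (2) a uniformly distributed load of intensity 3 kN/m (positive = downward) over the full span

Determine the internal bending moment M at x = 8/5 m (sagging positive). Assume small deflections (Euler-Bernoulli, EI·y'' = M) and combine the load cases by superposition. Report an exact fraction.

M(8/5) = 764/125 kN·m

Load 1 — triangular load w₀=17 kN/m (0→w₀ over full span):
  M_1 = 3w₀Lx/20 - w₀L²/30 - w₀x³/(6L) = 3·17·4·(8/5)/20 - 17·4²/30 - 17·(8/5)³/(6·4) = 544/125 kN·m
Load 2 — uniform load w=3 kN/m over full span:
  M_2 = wLx/2 - wL²/12 - wx²/2 = 3·4·(8/5)/2 - 3·4²/12 - 3·(8/5)²/2 = 44/25 kN·m
Superposition: M = Σ M_i = 764/125 kN·m ≈ 6.112000 kN·m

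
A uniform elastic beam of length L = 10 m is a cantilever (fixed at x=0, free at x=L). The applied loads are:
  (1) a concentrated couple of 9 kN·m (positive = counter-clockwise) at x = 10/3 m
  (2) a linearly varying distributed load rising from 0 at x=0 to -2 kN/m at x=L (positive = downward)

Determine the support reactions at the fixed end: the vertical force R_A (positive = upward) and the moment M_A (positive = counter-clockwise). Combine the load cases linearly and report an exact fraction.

Load 1 — applied couple M₀=9 kN·m at a=10/3 m (b=L-a=20/3):
  R_A = 0 kN
  M_A = -M₀ = -9 kN·m
Load 2 — triangular load w₀=-2 kN/m (0→w₀ over full span):
  R_A = w₀L/2 = (-2)·10/2 = -10 kN
  M_A = w₀L²/3 = (-2)·10²/3 = -200/3 kN·m
Superposition: R_A = -10 kN, M_A = -227/3 kN·m

R_A = -10 kN, M_A = -227/3 kN·m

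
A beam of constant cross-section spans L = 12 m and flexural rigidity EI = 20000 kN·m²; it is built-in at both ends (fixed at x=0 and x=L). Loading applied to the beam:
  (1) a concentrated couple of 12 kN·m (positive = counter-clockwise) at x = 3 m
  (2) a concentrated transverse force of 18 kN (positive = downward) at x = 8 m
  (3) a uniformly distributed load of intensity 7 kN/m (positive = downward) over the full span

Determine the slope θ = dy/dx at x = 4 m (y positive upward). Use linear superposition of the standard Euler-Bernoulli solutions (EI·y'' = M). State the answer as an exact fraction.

θ(4) = -143/30000 rad

Load 1 — applied couple M₀=12 kN·m at a=3 m (b=L-a=9):
  θ_1 = (R_Ax²/2 - M_Ax - M₀(x-a))/EI  [x>a] with R_A=9/8, M_A=-9/4 = ((9/8)·4²/2 - (-9/4)·4 - 12·(4-3))/20000 = 3/10000 rad
Load 2 — point force P=18 kN at a=8 m (b=L-a=4):
  θ_2 = -Pb²x(2aL-(3a+b)x)/(2L³EI)  [x≤a] = -18·4²·4·(2·8·12-(3·8+4)·4)/(2·12³·20000) = -1/750 rad
Load 3 — uniform load w=7 kN/m over full span:
  θ_3 = -wx(L-x)(L-2x)/(12EI) = -7·4·(12-4)·(12-2·4)/(12·20000) = -7/1875 rad
Superposition: θ = Σ θ_i = -143/30000 rad ≈ -0.004767 rad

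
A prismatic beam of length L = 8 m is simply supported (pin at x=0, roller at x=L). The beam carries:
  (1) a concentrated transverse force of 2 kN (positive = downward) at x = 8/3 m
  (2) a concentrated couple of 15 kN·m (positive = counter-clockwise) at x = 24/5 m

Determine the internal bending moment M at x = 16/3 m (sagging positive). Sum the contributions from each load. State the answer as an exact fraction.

Load 1 — point force P=2 kN at a=8/3 m (b=L-a=16/3):
  M_1 = Pa(L-x)/L  [x>a] = 2·(8/3)·(8-(16/3))/8 = 16/9 kN·m
Load 2 — applied couple M₀=15 kN·m at a=24/5 m (b=L-a=16/5):
  M_2 = M₀x/L - M₀  [x>a] = 15·(16/3)/8 - 15 = -5 kN·m
Superposition: M = Σ M_i = -29/9 kN·m ≈ -3.222222 kN·m

M(16/3) = -29/9 kN·m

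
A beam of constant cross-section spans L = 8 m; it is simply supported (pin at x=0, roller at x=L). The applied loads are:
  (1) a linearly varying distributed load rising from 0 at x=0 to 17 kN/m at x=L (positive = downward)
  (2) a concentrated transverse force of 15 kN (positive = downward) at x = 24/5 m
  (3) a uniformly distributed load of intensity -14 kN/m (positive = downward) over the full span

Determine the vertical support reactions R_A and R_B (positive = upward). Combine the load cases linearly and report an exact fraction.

Load 1 — triangular load w₀=17 kN/m (0→w₀ over full span):
  R_A = w₀L/6 = 17·8/6 = 68/3 kN
  R_B = w₀L/3 = 17·8/3 = 136/3 kN
Load 2 — point force P=15 kN at a=24/5 m (b=L-a=16/5):
  R_A = Pb/L = 15·(16/5)/8 = 6 kN
  R_B = Pa/L = 15·(24/5)/8 = 9 kN
Load 3 — uniform load w=-14 kN/m over full span:
  R_A = wL/2 = (-14)·8/2 = -56 kN
  R_B = wL/2 = (-14)·8/2 = -56 kN
Superposition: R_A = -82/3 kN, R_B = -5/3 kN

R_A = -82/3 kN, R_B = -5/3 kN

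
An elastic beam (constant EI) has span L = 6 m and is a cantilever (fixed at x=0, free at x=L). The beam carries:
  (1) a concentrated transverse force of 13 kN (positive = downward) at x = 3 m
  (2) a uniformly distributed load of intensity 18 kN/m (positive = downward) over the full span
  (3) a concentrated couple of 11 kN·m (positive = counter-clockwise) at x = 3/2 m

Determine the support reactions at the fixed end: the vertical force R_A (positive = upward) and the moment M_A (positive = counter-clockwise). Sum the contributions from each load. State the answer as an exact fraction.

Load 1 — point force P=13 kN at a=3 m (b=L-a=3):
  R_A = P = 13 kN
  M_A = Pa = 13·3 = 39 kN·m
Load 2 — uniform load w=18 kN/m over full span:
  R_A = wL = 18·6 = 108 kN
  M_A = wL²/2 = 18·6²/2 = 324 kN·m
Load 3 — applied couple M₀=11 kN·m at a=3/2 m (b=L-a=9/2):
  R_A = 0 kN
  M_A = -M₀ = -11 kN·m
Superposition: R_A = 121 kN, M_A = 352 kN·m

R_A = 121 kN, M_A = 352 kN·m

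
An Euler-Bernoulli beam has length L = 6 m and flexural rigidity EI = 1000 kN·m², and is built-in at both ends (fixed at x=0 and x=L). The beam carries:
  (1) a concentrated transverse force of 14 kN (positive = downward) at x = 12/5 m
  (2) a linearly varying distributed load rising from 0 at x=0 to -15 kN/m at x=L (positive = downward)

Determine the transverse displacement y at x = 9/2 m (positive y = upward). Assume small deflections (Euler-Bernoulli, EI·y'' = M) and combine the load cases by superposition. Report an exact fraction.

Load 1 — point force P=14 kN at a=12/5 m (b=L-a=18/5):
  y_1 = -Pa²(L-x)²(3bL-(3b+a)(L-x))/(6L³EI)  [x>a] = -14·(12/5)²·(6-(9/2))²·(3·(18/5)·6-(3·(18/5)+(12/5))·(6-(9/2)))/(6·6³·1000) = -63/10000 m
Load 2 — triangular load w₀=-15 kN/m (0→w₀ over full span):
  y_2 = -w₀x²(L-x)²(x+2L)/(120LEI) = -(-15)·(9/2)²·(6-(9/2))²·((9/2)+2·6)/(120·6·1000) = 8019/512000 m
Superposition: y = Σ y_i = 23967/2560000 m ≈ 0.009362 m

y(9/2) = 23967/2560000 m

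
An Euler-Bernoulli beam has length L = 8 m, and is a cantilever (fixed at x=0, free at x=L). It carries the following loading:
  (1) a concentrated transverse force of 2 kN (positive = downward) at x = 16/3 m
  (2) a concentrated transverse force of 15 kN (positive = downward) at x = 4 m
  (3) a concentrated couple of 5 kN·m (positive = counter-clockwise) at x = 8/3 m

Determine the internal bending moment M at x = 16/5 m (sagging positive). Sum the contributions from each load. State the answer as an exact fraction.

M(16/5) = -244/15 kN·m

Load 1 — point force P=2 kN at a=16/3 m (b=L-a=8/3):
  M_1 = -P(a-x)  [x≤a] = -2·((16/3)-(16/5)) = -64/15 kN·m
Load 2 — point force P=15 kN at a=4 m (b=L-a=4):
  M_2 = -P(a-x)  [x≤a] = -15·(4-(16/5)) = -12 kN·m
Load 3 — applied couple M₀=5 kN·m at a=8/3 m (b=L-a=16/3):
  M_3 = 0  [x>a] = 0 kN·m
Superposition: M = Σ M_i = -244/15 kN·m ≈ -16.266667 kN·m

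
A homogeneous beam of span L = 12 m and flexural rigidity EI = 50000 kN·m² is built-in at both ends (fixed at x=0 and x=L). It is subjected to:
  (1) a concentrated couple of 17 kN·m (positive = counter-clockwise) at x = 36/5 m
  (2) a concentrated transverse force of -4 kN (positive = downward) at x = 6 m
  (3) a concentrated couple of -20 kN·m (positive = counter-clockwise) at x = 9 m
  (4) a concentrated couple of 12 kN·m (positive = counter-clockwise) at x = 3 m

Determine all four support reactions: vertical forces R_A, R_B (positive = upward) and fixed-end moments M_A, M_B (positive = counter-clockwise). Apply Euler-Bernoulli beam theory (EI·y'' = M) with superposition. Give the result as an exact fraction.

R_A = -71/100 kN, M_A = -453/50 kN·m, R_B = -329/100 kN, M_B = 777/50 kN·m

Load 1 — applied couple M₀=17 kN·m at a=36/5 m (b=L-a=24/5):
  R_A = 6M₀ab/L³ = 6·17·(36/5)·(24/5)/12³ = 51/25 kN
  M_A = M₀b(2a-b)/L² = 17·(24/5)·(2·(36/5)-(24/5))/12² = 136/25 kN·m
  R_B = -6M₀ab/L³ = -6·17·(36/5)·(24/5)/12³ = -51/25 kN
  M_B = M₀a(2b-a)/L² = 17·(36/5)·(2·(24/5)-(36/5))/12² = 51/25 kN·m
Load 2 — point force P=-4 kN at a=6 m (b=L-a=6):
  R_A = Pb²(3a+b)/L³ = (-4)·6²·(3·6+6)/12³ = -2 kN
  M_A = Pab²/L² = (-4)·6·6²/12² = -6 kN·m
  R_B = Pa²(a+3b)/L³ = (-4)·6²·(6+3·6)/12³ = -2 kN
  M_B = -Pa²b/L² = -(-4)·6²·6/12² = 6 kN·m
Load 3 — applied couple M₀=-20 kN·m at a=9 m (b=L-a=3):
  R_A = 6M₀ab/L³ = 6·(-20)·9·3/12³ = -15/8 kN
  M_A = M₀b(2a-b)/L² = (-20)·3·(2·9-3)/12² = -25/4 kN·m
  R_B = -6M₀ab/L³ = -6·(-20)·9·3/12³ = 15/8 kN
  M_B = M₀a(2b-a)/L² = (-20)·9·(2·3-9)/12² = 15/4 kN·m
Load 4 — applied couple M₀=12 kN·m at a=3 m (b=L-a=9):
  R_A = 6M₀ab/L³ = 6·12·3·9/12³ = 9/8 kN
  M_A = M₀b(2a-b)/L² = 12·9·(2·3-9)/12² = -9/4 kN·m
  R_B = -6M₀ab/L³ = -6·12·3·9/12³ = -9/8 kN
  M_B = M₀a(2b-a)/L² = 12·3·(2·9-3)/12² = 15/4 kN·m
Superposition: R_A = -71/100 kN, M_A = -453/50 kN·m, R_B = -329/100 kN, M_B = 777/50 kN·m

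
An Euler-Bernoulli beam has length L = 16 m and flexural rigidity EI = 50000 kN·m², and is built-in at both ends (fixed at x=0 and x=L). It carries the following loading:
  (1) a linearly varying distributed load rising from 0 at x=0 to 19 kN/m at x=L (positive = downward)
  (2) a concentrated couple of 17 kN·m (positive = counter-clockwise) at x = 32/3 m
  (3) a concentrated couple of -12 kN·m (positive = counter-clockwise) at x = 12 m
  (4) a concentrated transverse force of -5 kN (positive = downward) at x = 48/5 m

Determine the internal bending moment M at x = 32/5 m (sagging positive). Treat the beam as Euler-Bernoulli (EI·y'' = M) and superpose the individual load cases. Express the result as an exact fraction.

M(32/5) = 7599/100 kN·m

Load 1 — triangular load w₀=19 kN/m (0→w₀ over full span):
  M_1 = 3w₀Lx/20 - w₀L²/30 - w₀x³/(6L) = 3·19·16·(32/5)/20 - 19·16²/30 - 19·(32/5)³/(6·16) = 9728/125 kN·m
Load 2 — applied couple M₀=17 kN·m at a=32/3 m (b=L-a=16/3):
  M_2 = R_Ax - M_A  [x≤a] with R_A=17/12, M_A=17/3 = (17/12)·(32/5) - (17/3) = 17/5 kN·m
Load 3 — applied couple M₀=-12 kN·m at a=12 m (b=L-a=4):
  M_3 = R_Ax - M_A  [x≤a] with R_A=-27/32, M_A=-15/4 = (-27/32)·(32/5) - (-15/4) = -33/20 kN·m
Load 4 — point force P=-5 kN at a=48/5 m (b=L-a=32/5):
  M_4 = Pb²(3a+b)x/L³ - Pab²/L²  [x≤a] = (-5)·(32/5)²·(3·(48/5)+(32/5))·(32/5)/16³ - (-5)·(48/5)·(32/5)²/16² = -448/125 kN·m
Superposition: M = Σ M_i = 7599/100 kN·m ≈ 75.990000 kN·m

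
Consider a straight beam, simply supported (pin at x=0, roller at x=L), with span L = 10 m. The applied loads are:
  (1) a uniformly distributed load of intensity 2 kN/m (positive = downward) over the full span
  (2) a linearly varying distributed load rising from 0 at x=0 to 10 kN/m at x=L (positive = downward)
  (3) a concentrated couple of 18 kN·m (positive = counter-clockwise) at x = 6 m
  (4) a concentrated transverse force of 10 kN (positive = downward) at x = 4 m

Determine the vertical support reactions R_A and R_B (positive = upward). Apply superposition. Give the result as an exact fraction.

R_A = 517/15 kN, R_B = 683/15 kN

Load 1 — uniform load w=2 kN/m over full span:
  R_A = wL/2 = 2·10/2 = 10 kN
  R_B = wL/2 = 2·10/2 = 10 kN
Load 2 — triangular load w₀=10 kN/m (0→w₀ over full span):
  R_A = w₀L/6 = 10·10/6 = 50/3 kN
  R_B = w₀L/3 = 10·10/3 = 100/3 kN
Load 3 — applied couple M₀=18 kN·m at a=6 m (b=L-a=4):
  R_A = M₀/L = 18/10 = 9/5 kN
  R_B = -M₀/L = -18/10 = -9/5 kN
Load 4 — point force P=10 kN at a=4 m (b=L-a=6):
  R_A = Pb/L = 10·6/10 = 6 kN
  R_B = Pa/L = 10·4/10 = 4 kN
Superposition: R_A = 517/15 kN, R_B = 683/15 kN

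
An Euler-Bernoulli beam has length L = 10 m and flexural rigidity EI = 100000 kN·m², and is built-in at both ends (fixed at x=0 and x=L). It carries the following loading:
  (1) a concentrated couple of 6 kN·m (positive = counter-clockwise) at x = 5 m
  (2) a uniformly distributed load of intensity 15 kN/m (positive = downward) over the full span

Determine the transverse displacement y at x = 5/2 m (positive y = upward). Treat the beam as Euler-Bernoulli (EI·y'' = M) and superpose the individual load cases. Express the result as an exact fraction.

Load 1 — applied couple M₀=6 kN·m at a=5 m (b=L-a=5):
  y_1 = (R_Ax³/6 - M_Ax²/2)/EI  [x≤a] with R_A=9/10, M_A=3/2 = ((9/10)·(5/2)³/6 - (3/2)·(5/2)²/2)/100000 = -3/128000 m
Load 2 — uniform load w=15 kN/m over full span:
  y_2 = -wx²(L-x)²/(24EI) = -15·(5/2)²·(10-(5/2))²/(24·100000) = -9/4096 m
Superposition: y = Σ y_i = -1137/512000 m ≈ -0.002221 m

y(5/2) = -1137/512000 m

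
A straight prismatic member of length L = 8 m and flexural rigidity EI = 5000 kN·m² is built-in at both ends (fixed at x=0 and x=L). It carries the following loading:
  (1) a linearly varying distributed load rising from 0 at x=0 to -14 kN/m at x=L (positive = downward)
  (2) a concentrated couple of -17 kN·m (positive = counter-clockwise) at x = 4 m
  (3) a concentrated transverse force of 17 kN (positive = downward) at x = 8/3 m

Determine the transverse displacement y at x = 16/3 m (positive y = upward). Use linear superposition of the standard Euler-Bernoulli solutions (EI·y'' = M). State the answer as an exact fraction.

y(16/3) = 49211/6834375 m

Load 1 — triangular load w₀=-14 kN/m (0→w₀ over full span):
  y_1 = -w₀x²(L-x)²(x+2L)/(120LEI) = -(-14)·(16/3)²·(8-(16/3))²·((16/3)+2·8)/(120·8·5000) = 28672/2278125 m
Load 2 — applied couple M₀=-17 kN·m at a=4 m (b=L-a=4):
  y_2 = (R_Ax³/6 - M_Ax²/2 - M₀(x-a)²/2)/EI  [x>a] with R_A=-51/16, M_A=-17/4 = ((-51/16)·(16/3)³/6 - (-17/4)·(16/3)²/2 - (-17)·((16/3)-4)²/2)/5000 = -17/16875 m
Load 3 — point force P=17 kN at a=8/3 m (b=L-a=16/3):
  y_3 = -Pa²(L-x)²(3bL-(3b+a)(L-x))/(6L³EI)  [x>a] = -17·(8/3)²·(8-(16/3))²·(3·(16/3)·8-(3·(16/3)+(8/3))·(8-(16/3)))/(6·8³·5000) = -5984/1366875 m
Superposition: y = Σ y_i = 49211/6834375 m ≈ 0.007201 m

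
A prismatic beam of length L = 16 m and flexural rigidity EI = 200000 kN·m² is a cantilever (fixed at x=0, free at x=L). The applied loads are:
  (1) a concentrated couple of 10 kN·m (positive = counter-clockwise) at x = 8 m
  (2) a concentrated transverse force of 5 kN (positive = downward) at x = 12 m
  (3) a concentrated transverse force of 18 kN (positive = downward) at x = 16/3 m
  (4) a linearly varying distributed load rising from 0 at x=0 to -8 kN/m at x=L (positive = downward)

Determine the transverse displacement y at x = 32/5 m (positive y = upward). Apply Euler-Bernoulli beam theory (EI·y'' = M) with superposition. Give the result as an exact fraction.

y(32/5) = 20304304/439453125 m

Load 1 — applied couple M₀=10 kN·m at a=8 m (b=L-a=8):
  y_1 = M₀x²/(2EI)  [x≤a] = 10·(32/5)²/(2·200000) = 16/15625 m
Load 2 — point force P=5 kN at a=12 m (b=L-a=4):
  y_2 = -Px²(3a-x)/(6EI)  [x≤a] = -5·(32/5)²·(3·12-(32/5))/(6·200000) = -1184/234375 m
Load 3 — point force P=18 kN at a=16/3 m (b=L-a=32/3):
  y_3 = -Pa²(3x-a)/(6EI)  [x>a] = -18·(16/3)²·(3·(32/5)-(16/3))/(6·200000) = -832/140625 m
Load 4 — triangular load w₀=-8 kN/m (0→w₀ over full span):
  y_4 = (w₀Lx³/12-w₀L²x²/6-w₀x⁵/(120L))/EI = ((-8)·16·(32/5)³/12-(-8)·16²·(32/5)²/6-(-8)·(32/5)⁵/(120·16))/200000 = 8224768/146484375 m
Superposition: y = Σ y_i = 20304304/439453125 m ≈ 0.046204 m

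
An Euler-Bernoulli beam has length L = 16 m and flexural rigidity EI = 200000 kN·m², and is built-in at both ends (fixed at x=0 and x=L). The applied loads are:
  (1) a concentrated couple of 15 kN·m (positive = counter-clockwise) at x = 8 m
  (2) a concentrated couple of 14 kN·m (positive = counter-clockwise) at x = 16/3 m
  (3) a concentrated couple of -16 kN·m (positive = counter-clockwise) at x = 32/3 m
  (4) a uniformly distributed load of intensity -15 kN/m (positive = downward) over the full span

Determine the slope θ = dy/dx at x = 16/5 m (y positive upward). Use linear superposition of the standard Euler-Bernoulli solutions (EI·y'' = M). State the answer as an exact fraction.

θ(16/5) = 943/375000 rad

Load 1 — applied couple M₀=15 kN·m at a=8 m (b=L-a=8):
  θ_1 = (R_Ax²/2 - M_Ax)/EI  [x≤a] with R_A=45/32, M_A=15/4 = ((45/32)·(16/5)²/2 - (15/4)·(16/5))/200000 = -3/125000 rad
Load 2 — applied couple M₀=14 kN·m at a=16/3 m (b=L-a=32/3):
  θ_2 = (R_Ax²/2 - M_Ax)/EI  [x≤a] with R_A=7/6, M_A=0 = ((7/6)·(16/5)²/2 - 0·(16/5))/200000 = 7/234375 rad
Load 3 — applied couple M₀=-16 kN·m at a=32/3 m (b=L-a=16/3):
  θ_3 = (R_Ax²/2 - M_Ax)/EI  [x≤a] with R_A=-4/3, M_A=-16/3 = ((-4/3)·(16/5)²/2 - (-16/3)·(16/5))/200000 = 4/78125 rad
Load 4 — uniform load w=-15 kN/m over full span:
  θ_4 = -wx(L-x)(L-2x)/(12EI) = -(-15)·(16/5)·(16-(16/5))·(16-2·(16/5))/(12·200000) = 192/78125 rad
Superposition: θ = Σ θ_i = 943/375000 rad ≈ 0.002515 rad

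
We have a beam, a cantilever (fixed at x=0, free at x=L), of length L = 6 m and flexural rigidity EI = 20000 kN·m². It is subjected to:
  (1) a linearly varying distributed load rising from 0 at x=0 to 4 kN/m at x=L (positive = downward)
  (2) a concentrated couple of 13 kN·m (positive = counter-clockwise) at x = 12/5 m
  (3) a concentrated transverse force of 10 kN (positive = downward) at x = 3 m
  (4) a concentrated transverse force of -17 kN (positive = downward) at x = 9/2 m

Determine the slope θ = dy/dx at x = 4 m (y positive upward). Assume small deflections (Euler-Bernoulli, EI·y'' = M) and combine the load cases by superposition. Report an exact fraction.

θ(4) = 2389/900000 rad

Load 1 — triangular load w₀=4 kN/m (0→w₀ over full span):
  θ_1 = (w₀Lx²/4-w₀L²x/3-w₀x⁴/(24L))/EI = (4·6·4²/4-4·6²·4/3-4·4⁴/(24·6))/20000 = -29/5625 rad
Load 2 — applied couple M₀=13 kN·m at a=12/5 m (b=L-a=18/5):
  θ_2 = M₀a/EI  [x>a] = 13·(12/5)/20000 = 39/25000 rad
Load 3 — point force P=10 kN at a=3 m (b=L-a=3):
  θ_3 = -Pa²/(2EI)  [x>a] = -10·3²/(2·20000) = -9/4000 rad
Load 4 — point force P=-17 kN at a=9/2 m (b=L-a=3/2):
  θ_4 = -Px(2a-x)/(2EI)  [x≤a] = -(-17)·4·(2·(9/2)-4)/(2·20000) = 17/2000 rad
Superposition: θ = Σ θ_i = 2389/900000 rad ≈ 0.002654 rad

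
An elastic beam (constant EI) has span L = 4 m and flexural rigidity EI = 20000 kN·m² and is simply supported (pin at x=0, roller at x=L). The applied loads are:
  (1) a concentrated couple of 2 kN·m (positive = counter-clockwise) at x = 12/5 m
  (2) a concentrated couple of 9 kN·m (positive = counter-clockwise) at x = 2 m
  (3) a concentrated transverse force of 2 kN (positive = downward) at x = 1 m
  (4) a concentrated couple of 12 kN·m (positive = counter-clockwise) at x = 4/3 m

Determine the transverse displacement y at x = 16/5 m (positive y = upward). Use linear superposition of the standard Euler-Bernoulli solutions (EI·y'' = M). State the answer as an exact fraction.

Load 1 — applied couple M₀=2 kN·m at a=12/5 m (b=L-a=8/5):
  y_1 = (M₀x³/(6L)-M₀(x-a)²/2+C₁x)/EI  [x>a] with C₁=M₀(3b²-L²)/(6L)=-52/75 = (2·(16/5)³/(6·4)-2·((16/5)-(12/5))²/2+(-52/75)·(16/5))/20000 = -1/156250 m
Load 2 — applied couple M₀=9 kN·m at a=2 m (b=L-a=2):
  y_2 = (M₀x³/(6L)-M₀(x-a)²/2+C₁x)/EI  [x>a] with C₁=M₀(3b²-L²)/(6L)=-3/2 = (9·(16/5)³/(6·4)-9·((16/5)-2)²/2+(-3/2)·(16/5))/20000 = 63/1250000 m
Load 3 — point force P=2 kN at a=1 m (b=L-a=3):
  y_3 = -Pa(L-x)(2Lx-a²-x²)/(6LEI)  [x>a] = -2·1·(4-(16/5))·(2·4·(16/5)-1²-(16/5)²)/(6·4·20000) = -359/7500000 m
Load 4 — applied couple M₀=12 kN·m at a=4/3 m (b=L-a=8/3):
  y_4 = (M₀x³/(6L)-M₀(x-a)²/2+C₁x)/EI  [x>a] with C₁=M₀(3b²-L²)/(6L)=8/3 = (12·(16/5)³/(6·4)-12·((16/5)-(4/3))²/2+(8/3)·(16/5))/20000 = 47/234375 m
Superposition: y = Σ y_i = 59/300000 m ≈ 0.000197 m

y(16/5) = 59/300000 m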